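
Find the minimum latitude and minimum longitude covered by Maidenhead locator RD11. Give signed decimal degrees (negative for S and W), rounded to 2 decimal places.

-59.00, 162.00

Field R=17, D=3: +17·20° lon, +3·10° lat → SW at lon 160°, lat -60°.
Square 1, 1: +1·2° lon, +1·1° lat → SW at lon 162°, lat -59°.
latitude -59.00, longitude 162.00.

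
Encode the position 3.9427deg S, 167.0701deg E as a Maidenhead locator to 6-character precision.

Shift to the Maidenhead origin (180°W, 90°S): lon 347.0701, lat 86.0573.
Field: 347.0701/20 → 17 → R, 86.0573/10 → 8 → I; chars RI.
Square: 7.0701/2 → 3, 6.0573/1 → 6; chars 36.
Subsquare: 1.0701/0.0833333 → 12 → m, 0.0573/0.0416667 → 1 → b; chars mb.

RI36mb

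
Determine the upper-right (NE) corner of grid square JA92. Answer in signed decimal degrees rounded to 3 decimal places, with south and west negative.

-87.000, 20.000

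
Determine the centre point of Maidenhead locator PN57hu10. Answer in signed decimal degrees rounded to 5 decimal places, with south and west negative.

Field P=15, N=13: +15·20° lon, +13·10° lat → SW at lon 120°, lat 40°.
Square 5, 7: +5·2° lon, +7·1° lat → SW at lon 130°, lat 47°.
Subsquare h=7, u=20: +7·0.0833333° lon, +20·0.0416667° lat → SW at lon 130.583°, lat 47.8333°.
Extended square 1, 0: +1·0.00833333° lon, +0·0.00416667° lat → SW at lon 130.592°, lat 47.8333°.
Cell spans 0.00833333° lon × 0.00416667° lat. Centre is SW corner plus half of each.
latitude 47.83542, longitude 130.59583.

47.83542, 130.59583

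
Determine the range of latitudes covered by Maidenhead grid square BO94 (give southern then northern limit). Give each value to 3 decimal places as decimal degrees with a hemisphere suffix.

54.000° N, 55.000° N

Field B=1, O=14: +1·20° lon, +14·10° lat → SW at lon -160°, lat 50°.
Square 9, 4: +9·2° lon, +4·1° lat → SW at lon -142°, lat 54°.
Cell spans 2° lon × 1° lat.
south 54.000° N, north 55.000° N.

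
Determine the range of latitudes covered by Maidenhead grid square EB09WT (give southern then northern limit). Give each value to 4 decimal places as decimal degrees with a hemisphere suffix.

70.2083° S, 70.1667° S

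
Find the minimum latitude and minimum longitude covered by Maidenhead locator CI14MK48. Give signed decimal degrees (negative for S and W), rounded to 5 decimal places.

-5.55000, -136.96667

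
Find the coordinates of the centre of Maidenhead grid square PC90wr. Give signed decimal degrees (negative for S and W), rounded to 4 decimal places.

Field P=15, C=2: +15·20° lon, +2·10° lat → SW at lon 120°, lat -70°.
Square 9, 0: +9·2° lon, +0·1° lat → SW at lon 138°, lat -70°.
Subsquare w=22, r=17: +22·0.0833333° lon, +17·0.0416667° lat → SW at lon 139.833°, lat -69.2917°.
Cell spans 0.0833333° lon × 0.0416667° lat. Centre is SW corner plus half of each.
latitude -69.2708, longitude 139.8750.

-69.2708, 139.8750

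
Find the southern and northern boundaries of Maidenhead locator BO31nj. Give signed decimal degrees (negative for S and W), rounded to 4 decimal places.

Field B=1, O=14: +1·20° lon, +14·10° lat → SW at lon -160°, lat 50°.
Square 3, 1: +3·2° lon, +1·1° lat → SW at lon -154°, lat 51°.
Subsquare n=13, j=9: +13·0.0833333° lon, +9·0.0416667° lat → SW at lon -152.917°, lat 51.375°.
Cell spans 0.0833333° lon × 0.0416667° lat.
south 51.3750, north 51.4167.

51.3750, 51.4167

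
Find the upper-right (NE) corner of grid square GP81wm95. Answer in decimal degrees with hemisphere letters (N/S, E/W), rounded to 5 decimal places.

61.52500° N, 42.08333° W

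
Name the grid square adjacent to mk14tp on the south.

MK14to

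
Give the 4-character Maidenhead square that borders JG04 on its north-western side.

IG95

Longitude square 0; −1 → -1, wraps to 9, carry into field.
Longitude field J = 9; −1 → 8 = I.
Latitude square 4; +1 → 5.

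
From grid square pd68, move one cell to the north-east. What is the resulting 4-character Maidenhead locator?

PD79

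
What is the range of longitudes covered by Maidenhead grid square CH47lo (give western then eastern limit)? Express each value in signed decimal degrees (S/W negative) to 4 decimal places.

-131.0833, -131.0000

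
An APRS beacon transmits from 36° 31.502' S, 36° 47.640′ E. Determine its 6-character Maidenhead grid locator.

Add 180° to longitude and 90° to latitude: 216.7940, 53.4750.
Field: 216.7940/20 → 10 → K, 53.4750/10 → 5 → F; chars KF.
Square: 16.7940/2 → 8, 3.4750/1 → 3; chars 83.
Subsquare: 0.7940/0.0833333 → 9 → j, 0.4750/0.0416667 → 11 → l; chars jl.

KF83jl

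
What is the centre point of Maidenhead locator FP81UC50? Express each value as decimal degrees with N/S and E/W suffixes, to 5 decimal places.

61.08542° N, 62.28750° W

Field F=5, P=15: +5·20° lon, +15·10° lat → SW at lon -80°, lat 60°.
Square 8, 1: +8·2° lon, +1·1° lat → SW at lon -64°, lat 61°.
Subsquare u=20, c=2: +20·0.0833333° lon, +2·0.0416667° lat → SW at lon -62.3333°, lat 61.0833°.
Extended square 5, 0: +5·0.00833333° lon, +0·0.00416667° lat → SW at lon -62.2917°, lat 61.0833°.
Cell spans 0.00833333° lon × 0.00416667° lat. Centre is SW corner plus half of each.
latitude 61.08542° N, longitude 62.28750° W.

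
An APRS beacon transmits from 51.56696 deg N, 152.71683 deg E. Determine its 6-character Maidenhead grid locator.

QO61in

Offset from 180°W / 90°S: lon 332.7168°, lat 141.5670°.
Field: 332.7168/20 → 16 → Q, 141.5670/10 → 14 → O; chars QO.
Square: 12.7168/2 → 6, 1.5670/1 → 1; chars 61.
Subsquare: 0.7168/0.0833333 → 8 → i, 0.5670/0.0416667 → 13 → n; chars in.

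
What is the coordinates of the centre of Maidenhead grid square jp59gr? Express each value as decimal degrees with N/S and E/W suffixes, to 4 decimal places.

69.7292° N, 10.5417° E

Field J=9, P=15: +9·20° lon, +15·10° lat → SW at lon 0°, lat 60°.
Square 5, 9: +5·2° lon, +9·1° lat → SW at lon 10°, lat 69°.
Subsquare g=6, r=17: +6·0.0833333° lon, +17·0.0416667° lat → SW at lon 10.5°, lat 69.7083°.
Cell spans 0.0833333° lon × 0.0416667° lat. Centre is SW corner plus half of each.
latitude 69.7292° N, longitude 10.5417° E.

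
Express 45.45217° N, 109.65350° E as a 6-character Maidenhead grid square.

Add 180° to longitude and 90° to latitude: 289.6535, 135.4522.
Field: 289.6535/20 → 14 → O, 135.4522/10 → 13 → N; chars ON.
Square: 9.6535/2 → 4, 5.4522/1 → 5; chars 45.
Subsquare: 1.6535/0.0833333 → 19 → t, 0.4522/0.0416667 → 10 → k; chars tk.

ON45tk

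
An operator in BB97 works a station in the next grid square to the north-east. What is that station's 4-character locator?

Longitude square 9; +1 → 10, wraps to 0, carry into field.
Longitude field B = 1; +1 → 2 = C.
Latitude square 7; +1 → 8.

CB08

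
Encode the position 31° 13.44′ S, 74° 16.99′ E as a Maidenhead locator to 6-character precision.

Add 180° to longitude and 90° to latitude: 254.2832, 58.7760.
Field: 254.2832/20 → 12 → M, 58.7760/10 → 5 → F; chars MF.
Square: 14.2832/2 → 7, 8.7760/1 → 8; chars 78.
Subsquare: 0.2832/0.0833333 → 3 → d, 0.7760/0.0416667 → 18 → s; chars ds.

MF78ds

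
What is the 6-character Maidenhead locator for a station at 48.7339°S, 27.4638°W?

HE61gg

Add 180° to longitude and 90° to latitude: 152.5362, 41.2661.
Field: lon ⌊152.5362/20⌋ = 7 → H; lat ⌊41.2661/10⌋ = 4 → E.
Square: lon ⌊12.5362/2⌋ = 6; lat ⌊1.2661/1⌋ = 1.
Subsquare: lon ⌊0.5362/0.0833333⌋ = 6 → g; lat ⌊0.2661/0.0416667⌋ = 6 → g.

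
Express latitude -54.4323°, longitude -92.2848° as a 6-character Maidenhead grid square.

Add 180° to longitude and 90° to latitude: 87.7152, 35.5677.
Field (20°×10°, letters A–R): 87.7152/20 → 4 → E, 35.5677/10 → 3 → D; chars ED.
Square (2°×1°, digits 0–9): 7.7152/2 → 3, 5.5677/1 → 5; chars 35.
Subsquare (5′×2.5′, letters a–x): 1.7152/0.0833333 → 20 → u, 0.5677/0.0416667 → 13 → n; chars un.

ED35un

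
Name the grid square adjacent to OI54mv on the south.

OI54mu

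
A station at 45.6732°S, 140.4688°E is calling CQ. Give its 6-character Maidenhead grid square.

Offset from 180°W / 90°S: lon 320.4688°, lat 44.3268°.
Field: lon ⌊320.4688/20⌋ = 16 → Q; lat ⌊44.3268/10⌋ = 4 → E.
Square: lon ⌊0.4688/2⌋ = 0; lat ⌊4.3268/1⌋ = 4.
Subsquare: lon ⌊0.4688/0.0833333⌋ = 5 → f; lat ⌊0.3268/0.0416667⌋ = 7 → h.

QE04fh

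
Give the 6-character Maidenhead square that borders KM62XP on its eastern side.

KM72ap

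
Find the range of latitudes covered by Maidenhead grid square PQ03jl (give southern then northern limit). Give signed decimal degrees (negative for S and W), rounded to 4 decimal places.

Field P=15, Q=16: +15·20° lon, +16·10° lat → SW at lon 120°, lat 70°.
Square 0, 3: +0·2° lon, +3·1° lat → SW at lon 120°, lat 73°.
Subsquare j=9, l=11: +9·0.0833333° lon, +11·0.0416667° lat → SW at lon 120.75°, lat 73.4583°.
Cell spans 0.0833333° lon × 0.0416667° lat.
south 73.4583, north 73.5000.

73.4583, 73.5000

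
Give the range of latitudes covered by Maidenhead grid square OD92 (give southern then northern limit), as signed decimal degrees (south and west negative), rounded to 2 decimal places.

-58.00, -57.00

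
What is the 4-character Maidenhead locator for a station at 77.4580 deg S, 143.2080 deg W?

Add 180° to longitude and 90° to latitude: 36.79, 12.54.
Field (20°×10°, letters A–R): 36.79/20 → 1 → B, 12.54/10 → 1 → B; chars BB.
Square (2°×1°, digits 0–9): 16.79/2 → 8, 2.54/1 → 2; chars 82.

BB82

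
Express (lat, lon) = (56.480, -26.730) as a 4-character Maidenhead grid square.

HO66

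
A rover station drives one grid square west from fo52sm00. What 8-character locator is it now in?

FO52rm90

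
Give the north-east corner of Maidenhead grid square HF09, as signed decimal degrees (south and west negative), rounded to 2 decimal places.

-30.00, -38.00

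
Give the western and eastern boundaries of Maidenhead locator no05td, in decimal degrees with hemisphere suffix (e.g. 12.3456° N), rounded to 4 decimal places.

81.5833° E, 81.6667° E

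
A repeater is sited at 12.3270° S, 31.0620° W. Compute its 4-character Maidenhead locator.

HH47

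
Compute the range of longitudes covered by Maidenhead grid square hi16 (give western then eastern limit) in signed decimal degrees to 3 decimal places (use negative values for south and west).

Field H=7, I=8: +7·20° lon, +8·10° lat → SW at lon -40°, lat -10°.
Square 1, 6: +1·2° lon, +6·1° lat → SW at lon -38°, lat -4°.
Cell spans 2° lon × 1° lat.
west -38.000, east -36.000.

-38.000, -36.000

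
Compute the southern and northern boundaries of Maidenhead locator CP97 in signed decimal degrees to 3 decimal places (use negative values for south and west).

67.000, 68.000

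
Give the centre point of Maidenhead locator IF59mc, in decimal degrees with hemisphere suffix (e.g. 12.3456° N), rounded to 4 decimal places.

Field I=8, F=5: +8·20° lon, +5·10° lat → SW at lon -20°, lat -40°.
Square 5, 9: +5·2° lon, +9·1° lat → SW at lon -10°, lat -31°.
Subsquare m=12, c=2: +12·0.0833333° lon, +2·0.0416667° lat → SW at lon -9°, lat -30.9167°.
Cell spans 0.0833333° lon × 0.0416667° lat. Centre is SW corner plus half of each.
latitude 30.8958° S, longitude 8.9583° W.

30.8958° S, 8.9583° W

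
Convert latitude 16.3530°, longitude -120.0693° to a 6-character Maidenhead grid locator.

CK96xi

Offset from 180°W / 90°S: lon 59.9307°, lat 106.3530°.
Field (20°×10°, letters A–R): lon ⌊59.9307/20⌋ = 2 → C; lat ⌊106.3530/10⌋ = 10 → K.
Square (2°×1°, digits 0–9): lon ⌊19.9307/2⌋ = 9; lat ⌊6.3530/1⌋ = 6.
Subsquare (5′×2.5′, letters a–x): lon ⌊1.9307/0.0833333⌋ = 23 → x; lat ⌊0.3530/0.0416667⌋ = 8 → i.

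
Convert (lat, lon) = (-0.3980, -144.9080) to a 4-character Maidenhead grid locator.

Offset from 180°W / 90°S: lon 35.09°, lat 89.60°.
Field: 35.09/20 → 1 → B, 89.60/10 → 8 → I; chars BI.
Square: 15.09/2 → 7, 9.60/1 → 9; chars 79.

BI79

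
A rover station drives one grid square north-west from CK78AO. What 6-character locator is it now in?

Longitude subsquare a = 0; −1 → -1, wraps to 23 = x, carry into square.
Longitude square 7; −1 → 6.
Latitude subsquare o = 14; +1 → 15 = p.

CK68xp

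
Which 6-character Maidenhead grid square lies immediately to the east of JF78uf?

Longitude subsquare u = 20; +1 → 21 = v.
The latitude characters are unchanged.

JF78vf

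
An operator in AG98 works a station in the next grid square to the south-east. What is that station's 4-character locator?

BG07

Longitude square 9; +1 → 10, wraps to 0, carry into field.
Longitude field A = 0; +1 → 1 = B.
Latitude square 8; −1 → 7.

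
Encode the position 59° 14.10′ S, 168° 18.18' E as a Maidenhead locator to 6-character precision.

RD40ds

Offset from 180°W / 90°S: lon 348.3030°, lat 30.7650°.
Field (20°×10°, letters A–R): 348.3030/20 → 17 → R, 30.7650/10 → 3 → D; chars RD.
Square (2°×1°, digits 0–9): 8.3030/2 → 4, 0.7650/1 → 0; chars 40.
Subsquare (5′×2.5′, letters a–x): 0.3030/0.0833333 → 3 → d, 0.7650/0.0416667 → 18 → s; chars ds.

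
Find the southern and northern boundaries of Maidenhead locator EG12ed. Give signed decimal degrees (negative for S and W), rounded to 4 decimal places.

Field E=4, G=6: +4·20° lon, +6·10° lat → SW at lon -100°, lat -30°.
Square 1, 2: +1·2° lon, +2·1° lat → SW at lon -98°, lat -28°.
Subsquare e=4, d=3: +4·0.0833333° lon, +3·0.0416667° lat → SW at lon -97.6667°, lat -27.875°.
Cell spans 0.0833333° lon × 0.0416667° lat.
south -27.8750, north -27.8333.

-27.8750, -27.8333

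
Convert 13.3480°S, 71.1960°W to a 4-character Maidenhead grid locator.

FH46

Add 180° to longitude and 90° to latitude: 108.80, 76.65.
Field (20°×10°, letters A–R): 108.80/20 → 5 → F, 76.65/10 → 7 → H; chars FH.
Square (2°×1°, digits 0–9): 8.80/2 → 4, 6.65/1 → 6; chars 46.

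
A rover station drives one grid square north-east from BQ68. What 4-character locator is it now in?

Longitude square 6; +1 → 7.
Latitude square 8; +1 → 9.

BQ79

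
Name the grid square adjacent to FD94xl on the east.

Longitude subsquare x = 23; +1 → 24, wraps to 0 = a, carry into square.
Longitude square 9; +1 → 10, wraps to 0, carry into field.
Longitude field F = 5; +1 → 6 = G.
The latitude characters are unchanged.

GD04al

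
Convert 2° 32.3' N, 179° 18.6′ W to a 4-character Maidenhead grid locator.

Offset from 180°W / 90°S: lon 0.69°, lat 92.54°.
Field: 0.69/20 → 0 → A, 92.54/10 → 9 → J; chars AJ.
Square: 0.69/2 → 0, 2.54/1 → 2; chars 02.

AJ02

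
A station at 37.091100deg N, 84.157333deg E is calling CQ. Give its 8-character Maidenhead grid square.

NM27bc81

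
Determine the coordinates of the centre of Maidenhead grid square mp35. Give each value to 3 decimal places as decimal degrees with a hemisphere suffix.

65.500° N, 67.000° E

Field M=12, P=15: +12·20° lon, +15·10° lat → SW at lon 60°, lat 60°.
Square 3, 5: +3·2° lon, +5·1° lat → SW at lon 66°, lat 65°.
Cell spans 2° lon × 1° lat. Centre is SW corner plus half of each.
latitude 65.500° N, longitude 67.000° E.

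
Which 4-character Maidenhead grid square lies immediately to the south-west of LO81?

Longitude square 8; −1 → 7.
Latitude square 1; −1 → 0.

LO70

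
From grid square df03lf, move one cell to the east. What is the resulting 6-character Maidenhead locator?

Longitude subsquare l = 11; +1 → 12 = m.
The latitude characters are unchanged.

DF03mf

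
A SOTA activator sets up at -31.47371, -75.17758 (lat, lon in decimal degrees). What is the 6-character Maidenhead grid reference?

Shift to the Maidenhead origin (180°W, 90°S): lon 104.8224, lat 58.5263.
Field: 104.8224/20 → 5 → F, 58.5263/10 → 5 → F; chars FF.
Square: 4.8224/2 → 2, 8.5263/1 → 8; chars 28.
Subsquare: 0.8224/0.0833333 → 9 → j, 0.5263/0.0416667 → 12 → m; chars jm.

FF28jm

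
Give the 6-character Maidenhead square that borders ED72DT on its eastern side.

Longitude subsquare d = 3; +1 → 4 = e.
The latitude characters are unchanged.

ED72et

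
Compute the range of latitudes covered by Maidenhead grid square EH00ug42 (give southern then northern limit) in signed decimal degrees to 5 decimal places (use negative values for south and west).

Field E=4, H=7: +4·20° lon, +7·10° lat → SW at lon -100°, lat -20°.
Square 0, 0: +0·2° lon, +0·1° lat → SW at lon -100°, lat -20°.
Subsquare u=20, g=6: +20·0.0833333° lon, +6·0.0416667° lat → SW at lon -98.3333°, lat -19.75°.
Extended square 4, 2: +4·0.00833333° lon, +2·0.00416667° lat → SW at lon -98.3°, lat -19.7417°.
Cell spans 0.00833333° lon × 0.00416667° lat.
south -19.74167, north -19.73750.

-19.74167, -19.73750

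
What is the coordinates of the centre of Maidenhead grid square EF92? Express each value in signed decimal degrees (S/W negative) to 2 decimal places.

-37.50, -81.00

Field E=4, F=5: +4·20° lon, +5·10° lat → SW at lon -100°, lat -40°.
Square 9, 2: +9·2° lon, +2·1° lat → SW at lon -82°, lat -38°.
Cell spans 2° lon × 1° lat. Centre is SW corner plus half of each.
latitude -37.50, longitude -81.00.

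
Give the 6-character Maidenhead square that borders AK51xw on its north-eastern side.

AK61ax

Longitude subsquare x = 23; +1 → 24, wraps to 0 = a, carry into square.
Longitude square 5; +1 → 6.
Latitude subsquare w = 22; +1 → 23 = x.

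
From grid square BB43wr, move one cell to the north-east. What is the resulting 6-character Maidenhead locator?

BB43xs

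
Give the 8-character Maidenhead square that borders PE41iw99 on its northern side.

Latitude extended square 9; +1 → 10, wraps to 0, carry into subsquare.
Latitude subsquare w = 22; +1 → 23 = x.
The longitude characters are unchanged.

PE41ix90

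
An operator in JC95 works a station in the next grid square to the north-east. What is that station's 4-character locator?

Longitude square 9; +1 → 10, wraps to 0, carry into field.
Longitude field J = 9; +1 → 10 = K.
Latitude square 5; +1 → 6.

KC06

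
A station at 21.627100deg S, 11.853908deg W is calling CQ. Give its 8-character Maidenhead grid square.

Offset from 180°W / 90°S: lon 168.14609°, lat 68.37290°.
Field: lon ⌊168.14609/20⌋ = 8 → I; lat ⌊68.37290/10⌋ = 6 → G.
Square: lon ⌊8.14609/2⌋ = 4; lat ⌊8.37290/1⌋ = 8.
Subsquare: lon ⌊0.14609/0.0833333⌋ = 1 → b; lat ⌊0.37290/0.0416667⌋ = 8 → i.
Extended square: lon ⌊0.06276/0.00833333⌋ = 7; lat ⌊0.03957/0.00416667⌋ = 9.

IG48bi79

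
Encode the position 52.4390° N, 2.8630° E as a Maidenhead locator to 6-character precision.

JO12kk

Shift to the Maidenhead origin (180°W, 90°S): lon 182.8630, lat 142.4390.
Field: lon ⌊182.8630/20⌋ = 9 → J; lat ⌊142.4390/10⌋ = 14 → O.
Square: lon ⌊2.8630/2⌋ = 1; lat ⌊2.4390/1⌋ = 2.
Subsquare: lon ⌊0.8630/0.0833333⌋ = 10 → k; lat ⌊0.4390/0.0416667⌋ = 10 → k.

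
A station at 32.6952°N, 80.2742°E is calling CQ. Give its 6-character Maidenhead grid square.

Shift to the Maidenhead origin (180°W, 90°S): lon 260.2742, lat 122.6952.
Field: 260.2742/20 → 13 → N, 122.6952/10 → 12 → M; chars NM.
Square: 0.2742/2 → 0, 2.6952/1 → 2; chars 02.
Subsquare: 0.2742/0.0833333 → 3 → d, 0.6952/0.0416667 → 16 → q; chars dq.

NM02dq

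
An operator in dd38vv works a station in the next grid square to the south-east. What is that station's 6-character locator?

DD38wu

Longitude subsquare v = 21; +1 → 22 = w.
Latitude subsquare v = 21; −1 → 20 = u.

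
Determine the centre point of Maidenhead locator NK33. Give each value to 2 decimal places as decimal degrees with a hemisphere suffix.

13.50° N, 87.00° E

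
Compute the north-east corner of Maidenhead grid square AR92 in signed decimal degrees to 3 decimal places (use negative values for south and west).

83.000, -160.000

Field A=0, R=17: +0·20° lon, +17·10° lat → SW at lon -180°, lat 80°.
Square 9, 2: +9·2° lon, +2·1° lat → SW at lon -162°, lat 82°.
Cell spans 2° lon × 1° lat. NE corner is SW corner plus one full cell.
latitude 83.000, longitude -160.000.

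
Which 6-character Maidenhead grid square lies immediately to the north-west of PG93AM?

PG83xn

Longitude subsquare a = 0; −1 → -1, wraps to 23 = x, carry into square.
Longitude square 9; −1 → 8.
Latitude subsquare m = 12; +1 → 13 = n.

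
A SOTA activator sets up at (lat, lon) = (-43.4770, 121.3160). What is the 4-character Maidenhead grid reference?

PE06

Add 180° to longitude and 90° to latitude: 301.32, 46.52.
Field: lon ⌊301.32/20⌋ = 15 → P; lat ⌊46.52/10⌋ = 4 → E.
Square: lon ⌊1.32/2⌋ = 0; lat ⌊6.52/1⌋ = 6.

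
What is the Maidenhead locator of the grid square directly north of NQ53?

NQ54

Latitude square 3; +1 → 4.
The longitude characters are unchanged.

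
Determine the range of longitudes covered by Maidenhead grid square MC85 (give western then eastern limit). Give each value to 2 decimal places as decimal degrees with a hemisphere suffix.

76.00° E, 78.00° E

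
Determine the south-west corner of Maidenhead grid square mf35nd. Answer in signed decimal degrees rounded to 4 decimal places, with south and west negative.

-34.8750, 67.0833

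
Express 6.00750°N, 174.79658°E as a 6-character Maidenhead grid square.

RJ76ja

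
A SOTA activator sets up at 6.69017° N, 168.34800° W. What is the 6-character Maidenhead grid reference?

AJ56tq

Shift to the Maidenhead origin (180°W, 90°S): lon 11.6520, lat 96.6902.
Field (20°×10°, letters A–R): lon ⌊11.6520/20⌋ = 0 → A; lat ⌊96.6902/10⌋ = 9 → J.
Square (2°×1°, digits 0–9): lon ⌊11.6520/2⌋ = 5; lat ⌊6.6902/1⌋ = 6.
Subsquare (5′×2.5′, letters a–x): lon ⌊1.6520/0.0833333⌋ = 19 → t; lat ⌊0.6902/0.0416667⌋ = 16 → q.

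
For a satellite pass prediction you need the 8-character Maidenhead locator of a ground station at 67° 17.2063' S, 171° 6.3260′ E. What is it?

Shift to the Maidenhead origin (180°W, 90°S): lon 351.10543, lat 22.71323.
Field: 351.10543/20 → 17 → R, 22.71323/10 → 2 → C; chars RC.
Square: 11.10543/2 → 5, 2.71323/1 → 2; chars 52.
Subsquare: 1.10543/0.0833333 → 13 → n, 0.71323/0.0416667 → 17 → r; chars nr.
Extended square: 0.02210/0.00833333 → 2, 0.00490/0.00416667 → 1; chars 21.

RC52nr21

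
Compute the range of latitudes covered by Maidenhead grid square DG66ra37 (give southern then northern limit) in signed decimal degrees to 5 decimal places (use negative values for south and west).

-23.97083, -23.96667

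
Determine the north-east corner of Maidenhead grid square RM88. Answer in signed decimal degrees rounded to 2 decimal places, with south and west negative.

Field R=17, M=12: +17·20° lon, +12·10° lat → SW at lon 160°, lat 30°.
Square 8, 8: +8·2° lon, +8·1° lat → SW at lon 176°, lat 38°.
Cell spans 2° lon × 1° lat. NE corner is SW corner plus one full cell.
latitude 39.00, longitude 178.00.

39.00, 178.00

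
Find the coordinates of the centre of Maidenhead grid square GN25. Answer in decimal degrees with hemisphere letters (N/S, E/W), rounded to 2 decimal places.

45.50° N, 55.00° W

Field G=6, N=13: +6·20° lon, +13·10° lat → SW at lon -60°, lat 40°.
Square 2, 5: +2·2° lon, +5·1° lat → SW at lon -56°, lat 45°.
Cell spans 2° lon × 1° lat. Centre is SW corner plus half of each.
latitude 45.50° N, longitude 55.00° W.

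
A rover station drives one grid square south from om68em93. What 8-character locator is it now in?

OM68em92

Latitude extended square 3; −1 → 2.
The longitude characters are unchanged.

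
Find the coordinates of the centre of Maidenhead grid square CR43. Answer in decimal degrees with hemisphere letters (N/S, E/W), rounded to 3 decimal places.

83.500° N, 131.000° W

Field C=2, R=17: +2·20° lon, +17·10° lat → SW at lon -140°, lat 80°.
Square 4, 3: +4·2° lon, +3·1° lat → SW at lon -132°, lat 83°.
Cell spans 2° lon × 1° lat. Centre is SW corner plus half of each.
latitude 83.500° N, longitude 131.000° W.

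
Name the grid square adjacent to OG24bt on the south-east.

OG24cs

Longitude subsquare b = 1; +1 → 2 = c.
Latitude subsquare t = 19; −1 → 18 = s.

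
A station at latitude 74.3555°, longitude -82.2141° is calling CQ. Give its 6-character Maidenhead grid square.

Offset from 180°W / 90°S: lon 97.7859°, lat 164.3555°.
Field: 97.7859/20 → 4 → E, 164.3555/10 → 16 → Q; chars EQ.
Square: 17.7859/2 → 8, 4.3555/1 → 4; chars 84.
Subsquare: 1.7859/0.0833333 → 21 → v, 0.3555/0.0416667 → 8 → i; chars vi.

EQ84vi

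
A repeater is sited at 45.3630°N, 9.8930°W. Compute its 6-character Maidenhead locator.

IN55bi

Offset from 180°W / 90°S: lon 170.1070°, lat 135.3630°.
Field: 170.1070/20 → 8 → I, 135.3630/10 → 13 → N; chars IN.
Square: 10.1070/2 → 5, 5.3630/1 → 5; chars 55.
Subsquare: 0.1070/0.0833333 → 1 → b, 0.3630/0.0416667 → 8 → i; chars bi.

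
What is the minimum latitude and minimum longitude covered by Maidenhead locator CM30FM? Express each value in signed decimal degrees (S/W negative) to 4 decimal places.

30.5000, -133.5833

Field C=2, M=12: +2·20° lon, +12·10° lat → SW at lon -140°, lat 30°.
Square 3, 0: +3·2° lon, +0·1° lat → SW at lon -134°, lat 30°.
Subsquare f=5, m=12: +5·0.0833333° lon, +12·0.0416667° lat → SW at lon -133.583°, lat 30.5°.
latitude 30.5000, longitude -133.5833.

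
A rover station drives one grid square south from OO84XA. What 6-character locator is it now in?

OO83xx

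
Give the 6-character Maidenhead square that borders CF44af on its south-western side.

Longitude subsquare a = 0; −1 → -1, wraps to 23 = x, carry into square.
Longitude square 4; −1 → 3.
Latitude subsquare f = 5; −1 → 4 = e.

CF34xe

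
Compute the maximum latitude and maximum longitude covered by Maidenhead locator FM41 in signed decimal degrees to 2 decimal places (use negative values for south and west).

Field F=5, M=12: +5·20° lon, +12·10° lat → SW at lon -80°, lat 30°.
Square 4, 1: +4·2° lon, +1·1° lat → SW at lon -72°, lat 31°.
Cell spans 2° lon × 1° lat. NE corner is SW corner plus one full cell.
latitude 32.00, longitude -70.00.

32.00, -70.00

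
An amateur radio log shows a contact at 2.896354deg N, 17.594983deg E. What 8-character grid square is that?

JJ82tv15

Offset from 180°W / 90°S: lon 197.59498°, lat 92.89635°.
Field (20°×10°, letters A–R): 197.59498/20 → 9 → J, 92.89635/10 → 9 → J; chars JJ.
Square (2°×1°, digits 0–9): 17.59498/2 → 8, 2.89635/1 → 2; chars 82.
Subsquare (5′×2.5′, letters a–x): 1.59498/0.0833333 → 19 → t, 0.89635/0.0416667 → 21 → v; chars tv.
Extended square (30″×15″, digits 0–9): 0.01165/0.00833333 → 1, 0.02135/0.00416667 → 5; chars 15.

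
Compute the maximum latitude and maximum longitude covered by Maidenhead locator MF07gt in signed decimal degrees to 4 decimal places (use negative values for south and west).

-32.1667, 60.5833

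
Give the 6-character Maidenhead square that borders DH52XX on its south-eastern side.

DH62aw

Longitude subsquare x = 23; +1 → 24, wraps to 0 = a, carry into square.
Longitude square 5; +1 → 6.
Latitude subsquare x = 23; −1 → 22 = w.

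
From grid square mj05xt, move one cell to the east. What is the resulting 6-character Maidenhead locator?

MJ15at

Longitude subsquare x = 23; +1 → 24, wraps to 0 = a, carry into square.
Longitude square 0; +1 → 1.
The latitude characters are unchanged.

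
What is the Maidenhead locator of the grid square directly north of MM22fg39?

MM22fh30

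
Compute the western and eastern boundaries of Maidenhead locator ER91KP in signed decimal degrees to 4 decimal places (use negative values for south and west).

-81.1667, -81.0833

Field E=4, R=17: +4·20° lon, +17·10° lat → SW at lon -100°, lat 80°.
Square 9, 1: +9·2° lon, +1·1° lat → SW at lon -82°, lat 81°.
Subsquare k=10, p=15: +10·0.0833333° lon, +15·0.0416667° lat → SW at lon -81.1667°, lat 81.625°.
Cell spans 0.0833333° lon × 0.0416667° lat.
west -81.1667, east -81.0833.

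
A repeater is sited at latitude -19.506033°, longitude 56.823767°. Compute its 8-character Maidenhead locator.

LH80jl88

Offset from 180°W / 90°S: lon 236.82377°, lat 70.49397°.
Field: 236.82377/20 → 11 → L, 70.49397/10 → 7 → H; chars LH.
Square: 16.82377/2 → 8, 0.49397/1 → 0; chars 80.
Subsquare: 0.82377/0.0833333 → 9 → j, 0.49397/0.0416667 → 11 → l; chars jl.
Extended square: 0.07377/0.00833333 → 8, 0.03563/0.00416667 → 8; chars 88.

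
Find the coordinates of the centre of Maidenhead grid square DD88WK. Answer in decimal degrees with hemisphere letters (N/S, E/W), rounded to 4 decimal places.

Field D=3, D=3: +3·20° lon, +3·10° lat → SW at lon -120°, lat -60°.
Square 8, 8: +8·2° lon, +8·1° lat → SW at lon -104°, lat -52°.
Subsquare w=22, k=10: +22·0.0833333° lon, +10·0.0416667° lat → SW at lon -102.167°, lat -51.5833°.
Cell spans 0.0833333° lon × 0.0416667° lat. Centre is SW corner plus half of each.
latitude 51.5625° S, longitude 102.1250° W.

51.5625° S, 102.1250° W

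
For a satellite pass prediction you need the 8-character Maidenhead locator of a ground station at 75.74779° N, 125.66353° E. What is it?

PQ25tr99

Offset from 180°W / 90°S: lon 305.66353°, lat 165.74779°.
Field: 305.66353/20 → 15 → P, 165.74779/10 → 16 → Q; chars PQ.
Square: 5.66353/2 → 2, 5.74779/1 → 5; chars 25.
Subsquare: 1.66353/0.0833333 → 19 → t, 0.74779/0.0416667 → 17 → r; chars tr.
Extended square: 0.08020/0.00833333 → 9, 0.03946/0.00416667 → 9; chars 99.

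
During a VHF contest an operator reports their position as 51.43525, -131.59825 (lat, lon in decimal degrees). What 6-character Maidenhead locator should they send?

CO41ek

Offset from 180°W / 90°S: lon 48.4017°, lat 141.4352°.
Field: 48.4017/20 → 2 → C, 141.4352/10 → 14 → O; chars CO.
Square: 8.4017/2 → 4, 1.4352/1 → 1; chars 41.
Subsquare: 0.4017/0.0833333 → 4 → e, 0.4352/0.0416667 → 10 → k; chars ek.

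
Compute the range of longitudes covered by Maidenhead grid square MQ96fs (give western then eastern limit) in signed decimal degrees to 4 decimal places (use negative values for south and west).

78.4167, 78.5000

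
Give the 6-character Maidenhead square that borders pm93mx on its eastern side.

Longitude subsquare m = 12; +1 → 13 = n.
The latitude characters are unchanged.

PM93nx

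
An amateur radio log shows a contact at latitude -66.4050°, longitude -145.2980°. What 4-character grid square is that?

Add 180° to longitude and 90° to latitude: 34.70, 23.59.
Field: 34.70/20 → 1 → B, 23.59/10 → 2 → C; chars BC.
Square: 14.70/2 → 7, 3.59/1 → 3; chars 73.

BC73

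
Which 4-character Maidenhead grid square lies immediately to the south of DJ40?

DI49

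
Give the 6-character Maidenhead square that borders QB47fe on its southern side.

QB47fd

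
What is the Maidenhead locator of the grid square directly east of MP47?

MP57

Longitude square 4; +1 → 5.
The latitude characters are unchanged.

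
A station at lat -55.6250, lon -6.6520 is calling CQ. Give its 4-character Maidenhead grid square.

ID64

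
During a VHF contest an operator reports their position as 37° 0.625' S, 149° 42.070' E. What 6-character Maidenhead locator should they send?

Add 180° to longitude and 90° to latitude: 329.7012, 52.9896.
Field: 329.7012/20 → 16 → Q, 52.9896/10 → 5 → F; chars QF.
Square: 9.7012/2 → 4, 2.9896/1 → 2; chars 42.
Subsquare: 1.7012/0.0833333 → 20 → u, 0.9896/0.0416667 → 23 → x; chars ux.

QF42ux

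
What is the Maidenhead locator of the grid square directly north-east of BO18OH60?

Longitude extended square 6; +1 → 7.
Latitude extended square 0; +1 → 1.

BO18oh71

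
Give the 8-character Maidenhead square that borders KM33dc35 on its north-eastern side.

Longitude extended square 3; +1 → 4.
Latitude extended square 5; +1 → 6.

KM33dc46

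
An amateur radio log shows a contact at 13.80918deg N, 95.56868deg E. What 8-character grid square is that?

NK73st84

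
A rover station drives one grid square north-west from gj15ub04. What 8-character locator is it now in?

Longitude extended square 0; −1 → -1, wraps to 9, carry into subsquare.
Longitude subsquare u = 20; −1 → 19 = t.
Latitude extended square 4; +1 → 5.

GJ15tb95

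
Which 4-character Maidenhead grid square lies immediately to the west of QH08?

Longitude square 0; −1 → -1, wraps to 9, carry into field.
Longitude field Q = 16; −1 → 15 = P.
The latitude characters are unchanged.

PH98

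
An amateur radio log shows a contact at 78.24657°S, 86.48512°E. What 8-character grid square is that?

Shift to the Maidenhead origin (180°W, 90°S): lon 266.48512, lat 11.75343.
Field: 266.48512/20 → 13 → N, 11.75343/10 → 1 → B; chars NB.
Square: 6.48512/2 → 3, 1.75343/1 → 1; chars 31.
Subsquare: 0.48512/0.0833333 → 5 → f, 0.75343/0.0416667 → 18 → s; chars fs.
Extended square: 0.06845/0.00833333 → 8, 0.00343/0.00416667 → 0; chars 80.

NB31fs80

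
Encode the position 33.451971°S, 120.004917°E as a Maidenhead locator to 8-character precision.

PF06an01

Add 180° to longitude and 90° to latitude: 300.00492, 56.54803.
Field: lon ⌊300.00492/20⌋ = 15 → P; lat ⌊56.54803/10⌋ = 5 → F.
Square: lon ⌊0.00492/2⌋ = 0; lat ⌊6.54803/1⌋ = 6.
Subsquare: lon ⌊0.00492/0.0833333⌋ = 0 → a; lat ⌊0.54803/0.0416667⌋ = 13 → n.
Extended square: lon ⌊0.00492/0.00833333⌋ = 0; lat ⌊0.00636/0.00416667⌋ = 1.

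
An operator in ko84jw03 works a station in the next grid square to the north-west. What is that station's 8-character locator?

KO84iw94

Longitude extended square 0; −1 → -1, wraps to 9, carry into subsquare.
Longitude subsquare j = 9; −1 → 8 = i.
Latitude extended square 3; +1 → 4.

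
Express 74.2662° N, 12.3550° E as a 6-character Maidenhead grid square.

Shift to the Maidenhead origin (180°W, 90°S): lon 192.3550, lat 164.2662.
Field: lon ⌊192.3550/20⌋ = 9 → J; lat ⌊164.2662/10⌋ = 16 → Q.
Square: lon ⌊12.3550/2⌋ = 6; lat ⌊4.2662/1⌋ = 4.
Subsquare: lon ⌊0.3550/0.0833333⌋ = 4 → e; lat ⌊0.2662/0.0416667⌋ = 6 → g.

JQ64eg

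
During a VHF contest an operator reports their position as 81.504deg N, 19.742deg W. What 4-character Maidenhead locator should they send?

IR01

Offset from 180°W / 90°S: lon 160.26°, lat 171.50°.
Field (20°×10°, letters A–R): 160.26/20 → 8 → I, 171.50/10 → 17 → R; chars IR.
Square (2°×1°, digits 0–9): 0.26/2 → 0, 1.50/1 → 1; chars 01.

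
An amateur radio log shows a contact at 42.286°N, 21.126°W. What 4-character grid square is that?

HN92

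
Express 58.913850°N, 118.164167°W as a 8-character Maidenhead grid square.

DO08wv09

Add 180° to longitude and 90° to latitude: 61.83583, 148.91385.
Field: lon ⌊61.83583/20⌋ = 3 → D; lat ⌊148.91385/10⌋ = 14 → O.
Square: lon ⌊1.83583/2⌋ = 0; lat ⌊8.91385/1⌋ = 8.
Subsquare: lon ⌊1.83583/0.0833333⌋ = 22 → w; lat ⌊0.91385/0.0416667⌋ = 21 → v.
Extended square: lon ⌊0.00250/0.00833333⌋ = 0; lat ⌊0.03885/0.00416667⌋ = 9.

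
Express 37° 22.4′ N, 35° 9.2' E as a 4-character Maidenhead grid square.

Add 180° to longitude and 90° to latitude: 215.15, 127.37.
Field (20°×10°, letters A–R): lon ⌊215.15/20⌋ = 10 → K; lat ⌊127.37/10⌋ = 12 → M.
Square (2°×1°, digits 0–9): lon ⌊15.15/2⌋ = 7; lat ⌊7.37/1⌋ = 7.

KM77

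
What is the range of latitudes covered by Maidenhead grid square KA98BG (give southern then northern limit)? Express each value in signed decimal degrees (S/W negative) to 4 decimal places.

-81.7500, -81.7083

Field K=10, A=0: +10·20° lon, +0·10° lat → SW at lon 20°, lat -90°.
Square 9, 8: +9·2° lon, +8·1° lat → SW at lon 38°, lat -82°.
Subsquare b=1, g=6: +1·0.0833333° lon, +6·0.0416667° lat → SW at lon 38.0833°, lat -81.75°.
Cell spans 0.0833333° lon × 0.0416667° lat.
south -81.7500, north -81.7083.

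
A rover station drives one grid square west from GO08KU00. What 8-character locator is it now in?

GO08ju90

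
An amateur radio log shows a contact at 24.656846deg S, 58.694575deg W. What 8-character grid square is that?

GG05pi62

Shift to the Maidenhead origin (180°W, 90°S): lon 121.30542, lat 65.34315.
Field: lon ⌊121.30542/20⌋ = 6 → G; lat ⌊65.34315/10⌋ = 6 → G.
Square: lon ⌊1.30542/2⌋ = 0; lat ⌊5.34315/1⌋ = 5.
Subsquare: lon ⌊1.30542/0.0833333⌋ = 15 → p; lat ⌊0.34315/0.0416667⌋ = 8 → i.
Extended square: lon ⌊0.05542/0.00833333⌋ = 6; lat ⌊0.00982/0.00416667⌋ = 2.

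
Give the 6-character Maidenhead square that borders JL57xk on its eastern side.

Longitude subsquare x = 23; +1 → 24, wraps to 0 = a, carry into square.
Longitude square 5; +1 → 6.
The latitude characters are unchanged.

JL67ak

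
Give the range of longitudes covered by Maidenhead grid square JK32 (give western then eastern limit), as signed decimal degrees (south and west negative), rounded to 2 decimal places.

6.00, 8.00

Field J=9, K=10: +9·20° lon, +10·10° lat → SW at lon 0°, lat 10°.
Square 3, 2: +3·2° lon, +2·1° lat → SW at lon 6°, lat 12°.
Cell spans 2° lon × 1° lat.
west 6.00, east 8.00.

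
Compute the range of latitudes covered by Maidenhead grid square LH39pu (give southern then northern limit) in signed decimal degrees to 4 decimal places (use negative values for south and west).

-10.1667, -10.1250

Field L=11, H=7: +11·20° lon, +7·10° lat → SW at lon 40°, lat -20°.
Square 3, 9: +3·2° lon, +9·1° lat → SW at lon 46°, lat -11°.
Subsquare p=15, u=20: +15·0.0833333° lon, +20·0.0416667° lat → SW at lon 47.25°, lat -10.1667°.
Cell spans 0.0833333° lon × 0.0416667° lat.
south -10.1667, north -10.1250.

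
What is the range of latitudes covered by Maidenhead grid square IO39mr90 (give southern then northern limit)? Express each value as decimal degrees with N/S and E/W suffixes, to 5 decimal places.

59.70833° N, 59.71250° N

Field I=8, O=14: +8·20° lon, +14·10° lat → SW at lon -20°, lat 50°.
Square 3, 9: +3·2° lon, +9·1° lat → SW at lon -14°, lat 59°.
Subsquare m=12, r=17: +12·0.0833333° lon, +17·0.0416667° lat → SW at lon -13°, lat 59.7083°.
Extended square 9, 0: +9·0.00833333° lon, +0·0.00416667° lat → SW at lon -12.925°, lat 59.7083°.
Cell spans 0.00833333° lon × 0.00416667° lat.
south 59.70833° N, north 59.71250° N.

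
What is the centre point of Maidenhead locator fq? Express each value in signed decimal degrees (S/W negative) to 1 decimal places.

Field F=5, Q=16: +5·20° lon, +16·10° lat → SW at lon -80°, lat 70°.
Cell spans 20° lon × 10° lat. Centre is SW corner plus half of each.
latitude 75.0, longitude -70.0.

75.0, -70.0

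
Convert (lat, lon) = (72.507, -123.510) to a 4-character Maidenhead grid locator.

CQ82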